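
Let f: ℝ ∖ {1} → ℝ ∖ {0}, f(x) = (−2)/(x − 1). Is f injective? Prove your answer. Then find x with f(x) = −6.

Suppose f(u) = f(v). Cross-multiplying: (−2)(v − 1) = (−2)(u − 1).
Expanding both sides and cancelling the symmetric terms leaves 2·(u − v) = 0. Since 2 ≠ 0, u = v. Thus f is injective.
Solving f(x) = −6: cross-multiplying gives −2 = −6(x − 1), which rearranges to 6x = 8, so x = 4/3.

4/3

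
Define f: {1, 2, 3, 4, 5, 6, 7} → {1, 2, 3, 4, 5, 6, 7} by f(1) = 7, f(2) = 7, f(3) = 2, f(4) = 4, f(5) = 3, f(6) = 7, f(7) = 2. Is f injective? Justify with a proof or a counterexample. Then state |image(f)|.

4

f(1) = 7 = f(2) with 1 ≠ 2, so f is not injective.
The image of f is {2, 3, 4, 7}, which has 4 elements.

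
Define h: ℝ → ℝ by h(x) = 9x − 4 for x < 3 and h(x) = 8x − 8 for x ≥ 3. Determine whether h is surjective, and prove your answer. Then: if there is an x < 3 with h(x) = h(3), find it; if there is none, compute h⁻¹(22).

Both pieces are strictly increasing (slopes 9 and 8), so each is injective on its own interval.
The left piece maps (−∞, 3) onto (−∞, 23); the right piece maps [3, ∞) onto [16, ∞).
The union (−∞, 23) ∪ [16, ∞) covers ℝ, so h is surjective.
For the follow-up: the images overlap, so an x < 3 with h(x) = h(3) exists. h(3) = 16; solving 9x − 4 = 16 for x < 3 gives x = (16 + 4)/9 = 20/9.

20/9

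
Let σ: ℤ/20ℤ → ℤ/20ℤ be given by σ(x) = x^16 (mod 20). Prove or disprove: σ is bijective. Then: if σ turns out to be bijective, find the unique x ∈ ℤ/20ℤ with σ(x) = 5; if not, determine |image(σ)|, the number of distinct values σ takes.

σ(1) = 1^16 = 1.
σ(3): Repeated squaring mod 20: 3^1 ≡ 3, 3^2 ≡ 3² = 9, 3^4 ≡ 9² = 81 ≡ 1, 3^8 ≡ 1² = 1, 3^16 ≡ 1² = 1. So 3^16 ≡ 1 (mod 20).
So σ(1) = σ(3) = 1 while 1 ≠ 3, so σ is not injective, hence not bijective.
Since σ is not bijective, we determine |image(σ)|. Computing x^16 mod 20 for each x (by repeated squaring, reducing mod 20 at every step), the values σ(0), σ(1), …, σ(19) are: 0, 1, 16, 1, 16, 5, 16, 1, 16, 1, 0, 1, 16, 1, 16, 5, 16, 1, 16, 1.
The distinct values are {0, 1, 5, 16}; there are 4 of them.

4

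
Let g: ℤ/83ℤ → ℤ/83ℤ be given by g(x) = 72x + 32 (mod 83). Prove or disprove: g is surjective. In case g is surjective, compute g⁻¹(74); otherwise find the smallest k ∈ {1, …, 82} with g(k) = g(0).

49

Since gcd(72, 83) = 1, 72 is invertible modulo 83. Euclid's algorithm: 83 = 1·72 + 11, 72 = 6·11 + 6, 11 = 1·6 + 5, 6 = 1·5 + 1; back-substituting gives 1 = 15·72 − 13·83, so 72⁻¹ ≡ 15 (mod 83).
Then y ↦ 15(y − 32) is a two-sided inverse to g, so every y ∈ ℤ/83ℤ has a preimage.
So g is surjective.
Since g is surjective, we compute g⁻¹(74): solve 72x + 32 ≡ 74 (mod 83), i.e. 72x ≡ 42 (mod 83).
Multiplying by 72⁻¹ = 15 gives x ≡ 15·42 = 630 = 7·83 + 49 ≡ 49 (mod 83).
Check: g(49) = 72·49 + 32 = 3560 = 42·83 + 74 ≡ 74 (mod 83).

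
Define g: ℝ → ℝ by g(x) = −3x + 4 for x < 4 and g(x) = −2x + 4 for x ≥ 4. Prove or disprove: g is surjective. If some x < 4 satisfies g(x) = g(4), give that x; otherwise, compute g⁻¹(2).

8/3

Both pieces are strictly decreasing (slopes −3 and −2), so each is injective on its own interval.
The left piece maps (−∞, 4) onto (−8, ∞); the right piece maps [4, ∞) onto (−∞, −4].
The union (−8, ∞) ∪ (−∞, −4] covers ℝ, so g is surjective.
For the follow-up: the images overlap, so an x < 4 with g(x) = g(4) exists. g(4) = −4; solving −3x + 4 = −4 for x < 4 gives x = (−4 − 4)/(−3) = 8/3.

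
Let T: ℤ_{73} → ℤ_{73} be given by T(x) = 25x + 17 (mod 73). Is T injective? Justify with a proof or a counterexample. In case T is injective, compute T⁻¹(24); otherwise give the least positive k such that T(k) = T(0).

Recall that T is injective when T(x_1) = T(x_2) forces x_1 = x_2.
If T(x_1) = T(x_2), then 25x_1 ≡ 25x_2 (mod 73). Because gcd(25, 73) = 1, we may cancel 25 to get x_1 ≡ x_2 (mod 73).
Therefore T is injective.
We now compute 25⁻¹ mod 73 explicitly. Euclid's algorithm: 73 = 2·25 + 23, 25 = 1·23 + 2, 23 = 11·2 + 1; back-substituting gives 1 = 38·25 − 13·73, so 25⁻¹ ≡ 38 (mod 73).
Since T is injective, we compute T⁻¹(24): solve 25x + 17 ≡ 24 (mod 73), i.e. 25x ≡ 7 (mod 73).
Multiplying by 25⁻¹ = 38 gives x ≡ 38·7 = 266 = 3·73 + 47 ≡ 47 (mod 73).
Check: T(47) = 25·47 + 17 = 1192 = 16·73 + 24 ≡ 24 (mod 73).

47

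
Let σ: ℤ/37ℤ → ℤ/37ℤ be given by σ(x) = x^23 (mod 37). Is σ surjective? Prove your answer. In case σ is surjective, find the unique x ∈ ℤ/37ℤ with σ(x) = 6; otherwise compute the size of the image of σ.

31

Since 37 is prime, the nonzero elements of ℤ/37ℤ form a cyclic group of order 36.
As gcd(23, 36) = 1, raising to the 23rd power is a bijection on this group: if a^23 ≡ b^23 then (ab^{−1})^23 = 1, and the only element of order dividing gcd(23, 36) = 1 is 1, so a = b.
With σ(0) = 0 this makes σ injective on all of ℤ/37ℤ, hence bijective (finite equal-size domain and codomain). In particular σ is surjective.
Since σ is surjective, we find the preimage of 6. The inverse of x ↦ x^23 on (ℤ/37ℤ)^× is x ↦ x^11, because 23·11 = 253 = 7·36 + 1 ≡ 1 (mod 36) and x^{36} = 1 for x ≠ 0 (Fermat). So σ⁻¹(6) = 6^11 mod 37.
Repeated squaring mod 37: 6^1 ≡ 6, 6^2 ≡ 6² = 36, 6^4 ≡ 36² = 1296 ≡ 1, 6^8 ≡ 1² = 1. Since 11 = 8 + 2 + 1, 6^11 ≡ 1·36·6: 1·36 = 36, then 36·6 = 216 ≡ 31. So 6^11 ≡ 31 (mod 37).
Hence σ⁻¹(6) = 31.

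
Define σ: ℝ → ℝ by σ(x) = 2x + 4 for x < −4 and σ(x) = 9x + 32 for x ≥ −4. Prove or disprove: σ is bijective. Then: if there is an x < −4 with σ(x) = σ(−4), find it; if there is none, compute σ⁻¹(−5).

Both pieces are strictly increasing (slopes 2 and 9), so each is injective on its own interval.
The left piece maps (−∞, −4) onto (−∞, −4); the right piece maps [−4, ∞) onto [−4, ∞).
Since −4 = −4, the images partition ℝ: σ is injective and surjective, hence bijective.
Because the two images are disjoint, no x < −4 has σ(x) = σ(−4), so we compute σ⁻¹(−5): −5 lies in (−∞, −4), so solve 2x + 4 = −5: x = (−5 − 4)/2 = −9/2.

-9/2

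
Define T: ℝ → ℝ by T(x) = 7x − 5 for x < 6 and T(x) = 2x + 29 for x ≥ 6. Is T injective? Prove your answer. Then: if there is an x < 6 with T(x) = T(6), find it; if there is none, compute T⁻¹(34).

Both pieces are strictly increasing (slopes 7 and 2), so each is injective on its own interval.
The left piece maps (−∞, 6) onto (−∞, 37); the right piece maps [6, ∞) onto [41, ∞).
These images are disjoint, so no value is attained by both pieces. Therefore T is injective.
Because the two images are disjoint, no x < 6 has T(x) = T(6), so we compute T⁻¹(34): 34 lies in (−∞, 37), so solve 7x − 5 = 34: x = (34 + 5)/7 = 39/7.

39/7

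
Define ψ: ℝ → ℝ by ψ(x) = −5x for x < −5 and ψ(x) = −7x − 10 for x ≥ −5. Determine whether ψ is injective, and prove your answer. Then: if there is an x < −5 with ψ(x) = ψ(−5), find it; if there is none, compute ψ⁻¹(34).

-34/5

Both pieces are strictly decreasing (slopes −5 and −7), so each is injective on its own interval.
The left piece maps (−∞, −5) onto (25, ∞); the right piece maps [−5, ∞) onto (−∞, 25].
These images are disjoint, so no value is attained by both pieces. Thus ψ is injective.
Because the two images are disjoint, no x < −5 has ψ(x) = ψ(−5), so we compute ψ⁻¹(34): 34 lies in (25, ∞), so solve −5x = 34: x = (34 − 0)/(−5) = −34/5.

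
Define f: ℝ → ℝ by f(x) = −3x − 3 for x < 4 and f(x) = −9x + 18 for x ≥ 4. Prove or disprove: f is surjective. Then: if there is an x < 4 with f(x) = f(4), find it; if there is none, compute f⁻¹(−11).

8/3

Both pieces are strictly decreasing (slopes −3 and −9), so each is injective on its own interval.
The left piece maps (−∞, 4) onto (−15, ∞); the right piece maps [4, ∞) onto (−∞, −18].
The union (−15, ∞) ∪ (−∞, −18] omits the interval between −15 and −18; in particular −15 has no preimage. So f is not surjective.
Because the two images are disjoint, no x < 4 has f(x) = f(4), so we compute f⁻¹(−11): −11 lies in (−15, ∞), so solve −3x − 3 = −11: x = (−11 + 3)/(−3) = 8/3.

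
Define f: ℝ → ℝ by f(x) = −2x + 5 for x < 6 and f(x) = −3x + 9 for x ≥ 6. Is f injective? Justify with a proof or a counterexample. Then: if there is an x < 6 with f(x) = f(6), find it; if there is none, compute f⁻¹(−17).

26/3

Both pieces are strictly decreasing (slopes −2 and −3), so each is injective on its own interval.
The left piece maps (−∞, 6) onto (−7, ∞); the right piece maps [6, ∞) onto (−∞, −9].
These images are disjoint, so no value is attained by both pieces. So f is injective.
Because the two images are disjoint, no x < 6 has f(x) = f(6), so we compute f⁻¹(−17): −17 lies in (−∞, −9], so solve −3x + 9 = −17: x = (−17 − 9)/(−3) = 26/3.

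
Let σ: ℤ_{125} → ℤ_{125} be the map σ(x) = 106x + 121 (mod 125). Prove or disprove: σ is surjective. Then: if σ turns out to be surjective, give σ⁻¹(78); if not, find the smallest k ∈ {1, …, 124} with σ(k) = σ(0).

Recall that surjectivity means every element of the codomain has a preimage under σ.
Since gcd(106, 125) = 1, 106 is invertible modulo 125. Euclid's algorithm: 125 = 1·106 + 19, 106 = 5·19 + 11, 19 = 1·11 + 8, 11 = 1·8 + 3, 8 = 2·3 + 2, 3 = 1·2 + 1; back-substituting gives 1 = 46·106 − 39·125, so 106⁻¹ ≡ 46 (mod 125).
For any y ∈ ℤ_{125}, x = 46(y − 121) mod 125 satisfies σ(x) = 106·46(y − 121) + 121 ≡ y (since 106·46 ≡ 1 mod 125). So every y has a preimage.
So σ is surjective.
Since σ is surjective, we find σ⁻¹(78): we need 106x ≡ 78 − 121 ≡ 82 (mod 125). Using 106⁻¹ = 46: x ≡ 46·82 = 3772 = 30·125 + 22, so x = 22.
Check: σ(22) = 106·22 + 121 = 2453 = 19·125 + 78 ≡ 78 (mod 125).

22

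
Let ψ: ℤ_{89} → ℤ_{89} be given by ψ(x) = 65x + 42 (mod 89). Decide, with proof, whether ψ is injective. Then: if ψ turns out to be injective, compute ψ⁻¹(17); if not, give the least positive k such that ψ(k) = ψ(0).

27

Recall that ψ is injective if ψ(u) = ψ(v) implies u = v.
Suppose ψ(u) = ψ(v) in ℤ_{89}. Then 65u + 42 ≡ 65v + 42 (mod 89), therefore 65(u − v) ≡ 0 (mod 89).
Since gcd(65, 89) = 1, 65 is invertible modulo 89, therefore u − v ≡ 0 (mod 89), i.e. u = v.
So ψ is injective.
We now compute 65⁻¹ mod 89 explicitly. Euclid's algorithm: 89 = 1·65 + 24, 65 = 2·24 + 17, 24 = 1·17 + 7, 17 = 2·7 + 3, 7 = 2·3 + 1; back-substituting gives 1 = 63·65 − 46·89, so 65⁻¹ ≡ 63 (mod 89).
Since ψ is injective, we find ψ⁻¹(17): we need 65x ≡ 17 − 42 ≡ 64 (mod 89). Using 65⁻¹ = 63: x ≡ 63·64 = 4032 = 45·89 + 27, so x = 27.
Check: ψ(27) = 65·27 + 42 = 1797 = 20·89 + 17 ≡ 17 (mod 89).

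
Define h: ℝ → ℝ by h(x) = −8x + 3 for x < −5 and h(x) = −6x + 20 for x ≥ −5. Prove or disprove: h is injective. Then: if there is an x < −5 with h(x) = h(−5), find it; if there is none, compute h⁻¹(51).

Both pieces are strictly decreasing (slopes −8 and −6), so each is injective on its own interval.
The left piece maps (−∞, −5) onto (43, ∞); the right piece maps [−5, ∞) onto (−∞, 50].
These images overlap. In particular h(−5) = 50 (right piece), and solving −8x + 3 = 50 on the left piece gives x = −47/8 < −5.
So h(−47/8) = h(−5) with −47/8 ≠ −5, and h is not injective. This x = −47/8 is the requested value below −5.

-47/8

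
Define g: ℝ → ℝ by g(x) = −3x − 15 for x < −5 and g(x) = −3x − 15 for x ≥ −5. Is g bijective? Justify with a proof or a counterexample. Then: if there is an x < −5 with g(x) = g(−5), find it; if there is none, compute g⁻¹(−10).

-5/3

Both pieces are strictly decreasing (slopes −3 and −3), so each is injective on its own interval.
The left piece maps (−∞, −5) onto (0, ∞); the right piece maps [−5, ∞) onto (−∞, 0].
Since 0 = 0, the images partition ℝ: g is injective and surjective, hence bijective.
Because the two images are disjoint, no x < −5 has g(x) = g(−5), so we compute g⁻¹(−10): −10 lies in (−∞, 0], so solve −3x − 15 = −10: x = (−10 + 15)/(−3) = −5/3.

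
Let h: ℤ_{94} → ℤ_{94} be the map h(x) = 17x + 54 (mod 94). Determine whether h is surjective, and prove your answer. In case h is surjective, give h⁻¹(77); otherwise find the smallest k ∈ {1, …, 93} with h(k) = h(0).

29

Since gcd(17, 94) = 1, 17 is invertible modulo 94. Euclid's algorithm: 94 = 5·17 + 9, 17 = 1·9 + 8, 9 = 1·8 + 1; back-substituting gives 1 = 83·17 − 15·94, so 17⁻¹ ≡ 83 (mod 94).
Then y ↦ 83(y − 54) is a two-sided inverse to h, so every y ∈ ℤ_{94} has a preimage.
Hence h is surjective.
Since h is surjective, we compute h⁻¹(77): solve 17x + 54 ≡ 77 (mod 94), i.e. 17x ≡ 23 (mod 94).
Multiplying by 17⁻¹ = 83 gives x ≡ 83·23 = 1909 = 20·94 + 29 ≡ 29 (mod 94).
Check: h(29) = 17·29 + 54 = 547 = 5·94 + 77 ≡ 77 (mod 94).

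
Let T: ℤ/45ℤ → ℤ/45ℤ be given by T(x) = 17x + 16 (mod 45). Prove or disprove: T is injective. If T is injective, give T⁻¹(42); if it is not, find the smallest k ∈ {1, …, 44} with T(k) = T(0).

28

Recall that injectivity means: for all s, t in the domain, T(s) = T(t) implies s = t.
Suppose T(s) = T(t) in ℤ/45ℤ. Then 17s + 16 ≡ 17t + 16 (mod 45), therefore 17(s − t) ≡ 0 (mod 45).
Since gcd(17, 45) = 1, 17 is invertible modulo 45, thus s − t ≡ 0 (mod 45), i.e. s = t.
So T is injective.
We now compute 17⁻¹ mod 45 explicitly. Euclid's algorithm: 45 = 2·17 + 11, 17 = 1·11 + 6, 11 = 1·6 + 5, 6 = 1·5 + 1; back-substituting gives 1 = 8·17 − 3·45, so 17⁻¹ ≡ 8 (mod 45).
Since T is injective, we find T⁻¹(42): we need 17x ≡ 42 − 16 ≡ 26 (mod 45). Using 17⁻¹ = 8: x ≡ 8·26 = 208 = 4·45 + 28, so x = 28.
Check: T(28) = 17·28 + 16 = 492 = 10·45 + 42 ≡ 42 (mod 45).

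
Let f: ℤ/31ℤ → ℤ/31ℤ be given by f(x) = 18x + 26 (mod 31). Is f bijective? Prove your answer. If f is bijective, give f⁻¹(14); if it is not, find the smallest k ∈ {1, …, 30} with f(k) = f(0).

20

If f(a) = f(b), then 18a ≡ 18b (mod 31). Because gcd(18, 31) = 1, we may cancel 18 to get a ≡ b (mod 31).
We now compute 18⁻¹ mod 31 explicitly. Euclid's algorithm: 31 = 1·18 + 13, 18 = 1·13 + 5, 13 = 2·5 + 3, 5 = 1·3 + 2, 3 = 1·2 + 1; back-substituting gives 1 = 19·18 − 11·31, so 18⁻¹ ≡ 19 (mod 31).
For any y ∈ ℤ/31ℤ, x = 19(y − 26) mod 31 satisfies f(x) = 18·19(y − 26) + 26 ≡ y (since 18·19 ≡ 1 mod 31). So every y has a preimage.
Hence f is bijective.
Since f is bijective, we find f⁻¹(14): we need 18x ≡ 14 − 26 ≡ 19 (mod 31). Using 18⁻¹ = 19: x ≡ 19·19 = 361 = 11·31 + 20, so x = 20.
Check: f(20) = 18·20 + 26 = 386 = 12·31 + 14 ≡ 14 (mod 31).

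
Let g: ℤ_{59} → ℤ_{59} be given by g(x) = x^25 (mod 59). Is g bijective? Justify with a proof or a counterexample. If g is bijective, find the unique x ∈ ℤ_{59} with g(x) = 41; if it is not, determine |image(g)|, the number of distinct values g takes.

17

Since 59 is prime, the nonzero elements of ℤ_{59} form a cyclic group of order 58.
As gcd(25, 58) = 1, raising to the 25th power is a bijection on this group: if u^25 ≡ v^25 then (uv^{−1})^25 = 1, and the only element of order dividing gcd(25, 58) = 1 is 1, so u = v.
With g(0) = 0 this makes g injective on all of ℤ_{59}, hence bijective (finite equal-size domain and codomain). In particular g is bijective.
Since g is bijective, we find the preimage of 41. The inverse of x ↦ x^25 on (ℤ_{59})^× is x ↦ x^7, because 25·7 = 175 = 3·58 + 1 ≡ 1 (mod 58) and x^{58} = 1 for x ≠ 0 (Fermat). So g⁻¹(41) = 41^7 mod 59.
Repeated squaring mod 59: 41^1 ≡ 41, 41^2 ≡ 41² = 1681 ≡ 29, 41^4 ≡ 29² = 841 ≡ 15. Since 7 = 4 + 2 + 1, 41^7 ≡ 15·29·41: 15·29 = 435 ≡ 22, then 22·41 = 902 ≡ 17. So 41^7 ≡ 17 (mod 59).
Hence g⁻¹(41) = 17.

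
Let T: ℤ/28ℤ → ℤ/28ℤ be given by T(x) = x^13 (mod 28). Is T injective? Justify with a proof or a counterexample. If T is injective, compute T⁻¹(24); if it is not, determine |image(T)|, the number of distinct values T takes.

T(0) = 0^13 = 0.
T(14): Repeated squaring mod 28: 14^1 ≡ 14, 14^2 ≡ 14² = 196 ≡ 0, 14^4 ≡ 0² = 0, 14^8 ≡ 0² = 0. Since 13 = 8 + 4 + 1, 14^13 ≡ 0·0·14: 0·0 = 0, then 0·14 = 0. So 14^13 ≡ 0 (mod 28).
So T(0) = T(14) = 0 while 0 ≠ 14, hence T is not injective.
Since T is not injective, we determine |image(T)|. Computing x^13 mod 28 for each x (by repeated squaring, reducing mod 28 at every step), the values T(0), T(1), …, T(27) are: 0, 1, 16, 3, 4, 5, 20, 7, 8, 9, 24, 11, 12, 13, 0, 15, 16, 17, 4, 19, 20, 21, 8, 23, 24, 25, 12, 27.
The distinct values are {0, 1, 3, 4, 5, 7, 8, 9, 11, 12, 13, 15, 16, 17, 19, 20, 21, 23, 24, 25, 27}; there are 21 of them.

21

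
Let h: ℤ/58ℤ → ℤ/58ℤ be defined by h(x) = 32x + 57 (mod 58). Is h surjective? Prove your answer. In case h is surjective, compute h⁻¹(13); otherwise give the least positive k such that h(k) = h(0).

29

Recall that surjectivity means every element of the codomain has a preimage under h.
Since gcd(32, 58) = 2, we have 32x ≡ 0 (mod 2) for all x, so h(x) ≡ 1 (mod 2).
But 0 ≢ 1 (mod 2), so 0 ∈ ℤ/58ℤ has no preimage. Thus h is not surjective.
Since h is not surjective, we find the least positive k with h(k) = h(0): this means 32k ≡ 0 (mod 58), i.e. 58 ∣ 32k. Since gcd(32, 58) = 2, dividing through by 2 this holds exactly when 29 ∣ 16k, and as gcd(16, 29) = 1, exactly when 29 ∣ k.
The smallest positive such k is 29.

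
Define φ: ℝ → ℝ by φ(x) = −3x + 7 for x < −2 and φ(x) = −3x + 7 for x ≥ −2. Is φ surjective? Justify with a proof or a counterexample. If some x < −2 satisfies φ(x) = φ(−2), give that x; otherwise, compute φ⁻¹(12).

-5/3

Both pieces are strictly decreasing (slopes −3 and −3), so each is injective on its own interval.
The left piece maps (−∞, −2) onto (13, ∞); the right piece maps [−2, ∞) onto (−∞, 13].
These images together cover ℝ, so φ is surjective.
Because the two images are disjoint, no x < −2 has φ(x) = φ(−2), so we compute φ⁻¹(12): 12 lies in (−∞, 13], so solve −3x + 7 = 12: x = (12 − 7)/(−3) = −5/3.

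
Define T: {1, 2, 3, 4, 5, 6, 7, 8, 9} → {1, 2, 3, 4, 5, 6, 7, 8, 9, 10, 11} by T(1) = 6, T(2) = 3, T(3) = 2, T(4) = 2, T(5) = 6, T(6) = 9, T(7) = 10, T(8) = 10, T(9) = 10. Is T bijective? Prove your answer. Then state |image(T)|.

T(3) = 2 = T(4) with 3 ≠ 4, so T is not injective, hence not bijective.
The image of T is {2, 3, 6, 9, 10}, which has 5 elements.

5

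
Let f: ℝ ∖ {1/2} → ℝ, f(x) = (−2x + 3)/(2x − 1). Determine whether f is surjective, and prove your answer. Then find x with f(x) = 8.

11/18

If f(x) = −1, cross-multiplying gives 2(−2x + 3) = −2(2x − 1), which simplifies to 6 = 2 — false.  So −1 has no preimage and f is not surjective.
Solving f(x) = 8: cross-multiplying gives −2x + 3 = 8(2x − 1), which rearranges to −18x = −11, so x = 11/18.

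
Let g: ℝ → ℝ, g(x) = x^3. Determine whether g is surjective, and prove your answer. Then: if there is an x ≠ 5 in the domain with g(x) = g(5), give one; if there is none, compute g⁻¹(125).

5

For any y ∈ ℝ, x = y^{1/3} ∈ ℝ gives g(x) = y, so g is surjective.
Since x ↦ x^3 is strictly increasing on ℝ, it is injective there, so no x ≠ 5 in the domain has g(x) = g(5). We therefore compute g⁻¹(125) = 125^{1/3} = 5 (indeed 5^3 = 125).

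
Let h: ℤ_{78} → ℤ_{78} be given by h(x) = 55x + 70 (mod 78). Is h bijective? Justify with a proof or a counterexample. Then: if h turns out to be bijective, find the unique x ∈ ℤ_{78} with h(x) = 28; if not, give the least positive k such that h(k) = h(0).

12

Recall: injectivity means: for all x_1, x_2 in the domain, h(x_1) = h(x_2) implies x_1 = x_2.
If h(x_1) = h(x_2), then 55x_1 ≡ 55x_2 (mod 78). Because gcd(55, 78) = 1, we may cancel 55 to get x_1 ≡ x_2 (mod 78).
We now compute 55⁻¹ mod 78 explicitly. Euclid's algorithm: 78 = 1·55 + 23, 55 = 2·23 + 9, 23 = 2·9 + 5, 9 = 1·5 + 4, 5 = 1·4 + 1; back-substituting gives 1 = 61·55 − 43·78, so 55⁻¹ ≡ 61 (mod 78).
For any y ∈ ℤ_{78}, x = 61(y − 70) mod 78 satisfies h(x) = 55·61(y − 70) + 70 ≡ y (since 55·61 ≡ 1 mod 78). So every y has a preimage.
So h is bijective.
Since h is bijective, we find h⁻¹(28): we need 55x ≡ 28 − 70 ≡ 36 (mod 78). Using 55⁻¹ = 61: x ≡ 61·36 = 2196 = 28·78 + 12, so x = 12.
Check: h(12) = 55·12 + 70 = 730 = 9·78 + 28 ≡ 28 (mod 78).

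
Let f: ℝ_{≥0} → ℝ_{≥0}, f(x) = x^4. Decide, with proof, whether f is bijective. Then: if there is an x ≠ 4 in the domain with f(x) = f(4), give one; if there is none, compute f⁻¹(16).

On ℝ_{≥0}, x ↦ x^4 is strictly increasing (injective) and for any y ∈ ℝ_{≥0} the 4th root y^{1/4} lies in ℝ_{≥0} (surjective). So f is bijective.
Since x ↦ x^4 is strictly increasing on ℝ_{≥0}, it is injective there, so no x ≠ 4 in the domain has f(x) = f(4). We therefore compute f⁻¹(16) = 16^{1/4} = 2 (indeed 2^4 = 16).

2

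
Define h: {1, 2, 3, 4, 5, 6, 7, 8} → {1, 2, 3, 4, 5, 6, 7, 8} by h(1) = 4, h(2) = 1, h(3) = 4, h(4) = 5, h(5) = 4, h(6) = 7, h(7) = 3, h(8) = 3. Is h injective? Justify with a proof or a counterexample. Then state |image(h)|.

5

h(1) = 4 = h(3) with 1 ≠ 3, so h is not injective.
The image of h is {1, 3, 4, 5, 7}, which has 5 elements.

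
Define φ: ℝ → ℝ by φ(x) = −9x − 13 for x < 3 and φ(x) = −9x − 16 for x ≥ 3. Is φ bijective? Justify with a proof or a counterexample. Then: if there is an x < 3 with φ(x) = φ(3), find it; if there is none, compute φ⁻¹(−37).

8/3

Both pieces are strictly decreasing (slopes −9 and −9), so each is injective on its own interval.
The left piece maps (−∞, 3) onto (−40, ∞); the right piece maps [3, ∞) onto (−∞, −43].
The images leave a gap (−40 has no preimage), so φ is not surjective, hence not bijective.
Because the two images are disjoint, no x < 3 has φ(x) = φ(3), so we compute φ⁻¹(−37): −37 lies in (−40, ∞), so solve −9x − 13 = −37: x = (−37 + 13)/(−9) = 8/3.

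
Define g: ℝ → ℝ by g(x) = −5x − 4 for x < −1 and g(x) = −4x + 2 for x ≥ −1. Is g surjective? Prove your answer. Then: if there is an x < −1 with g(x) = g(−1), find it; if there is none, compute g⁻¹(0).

Both pieces are strictly decreasing (slopes −5 and −4), so each is injective on its own interval.
The left piece maps (−∞, −1) onto (1, ∞); the right piece maps [−1, ∞) onto (−∞, 6].
The union (1, ∞) ∪ (−∞, 6] covers ℝ, so g is surjective.
For the follow-up: the images overlap, so an x < −1 with g(x) = g(−1) exists. g(−1) = 6; solving −5x − 4 = 6 for x < −1 gives x = (6 + 4)/(−5) = −2.

-2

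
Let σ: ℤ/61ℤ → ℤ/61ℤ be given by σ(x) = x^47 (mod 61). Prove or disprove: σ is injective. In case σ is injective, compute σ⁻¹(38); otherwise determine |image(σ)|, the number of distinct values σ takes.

33

Since 61 is prime, the nonzero elements of ℤ/61ℤ form a cyclic group of order 60.
As gcd(47, 60) = 1, raising to the 47th power is a bijection on this group: if a^47 ≡ b^47 then (ab^{−1})^47 = 1, and the only element of order dividing gcd(47, 60) = 1 is 1, so a = b.
With σ(0) = 0 this makes σ injective on all of ℤ/61ℤ, hence bijective (finite equal-size domain and codomain). In particular σ is injective.
Since σ is injective, we find the preimage of 38. The inverse of x ↦ x^47 on (ℤ/61ℤ)^× is x ↦ x^23, because 47·23 = 1081 = 18·60 + 1 ≡ 1 (mod 60) and x^{60} = 1 for x ≠ 0 (Fermat). So σ⁻¹(38) = 38^23 mod 61.
Repeated squaring mod 61: 38^1 ≡ 38, 38^2 ≡ 38² = 1444 ≡ 41, 38^4 ≡ 41² = 1681 ≡ 34, 38^8 ≡ 34² = 1156 ≡ 58, 38^16 ≡ 58² = 3364 ≡ 9. Since 23 = 16 + 4 + 2 + 1, 38^23 ≡ 9·34·41·38: 9·34 = 306 ≡ 1, then 1·41 = 41, then 41·38 = 1558 ≡ 33. So 38^23 ≡ 33 (mod 61).
Hence σ⁻¹(38) = 33.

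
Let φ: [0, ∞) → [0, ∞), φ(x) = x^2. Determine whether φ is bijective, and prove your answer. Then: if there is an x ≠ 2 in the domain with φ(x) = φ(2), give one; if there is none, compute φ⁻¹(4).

2

On [0, ∞), x ↦ x^2 is strictly increasing (injective) and for any y ∈ [0, ∞) the 2nd root y^{1/2} lies in [0, ∞) (surjective). So φ is bijective.
Since x ↦ x^2 is strictly increasing on [0, ∞), it is injective there, so no x ≠ 2 in the domain has φ(x) = φ(2). We therefore compute φ⁻¹(4) = 4^{1/2} = 2 (indeed 2^2 = 4).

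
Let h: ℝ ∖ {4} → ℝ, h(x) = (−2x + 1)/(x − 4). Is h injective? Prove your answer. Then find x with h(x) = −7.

Suppose h(x_1) = h(x_2). Cross-multiplying: (−2x_1 + 1)(x_2 − 4) = (−2x_2 + 1)(x_1 − 4).
Expanding both sides and cancelling the symmetric terms leaves 7·(x_1 − x_2) = 0. Since 7 ≠ 0, x_1 = x_2. So h is injective.
Solving h(x) = −7: cross-multiplying gives −2x + 1 = −7(x − 4), which rearranges to 5x = 27, so x = 27/5.

27/5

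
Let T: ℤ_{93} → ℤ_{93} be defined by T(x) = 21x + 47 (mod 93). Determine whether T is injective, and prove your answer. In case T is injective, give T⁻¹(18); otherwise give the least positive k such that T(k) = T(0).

31

We have gcd(21, 93) = 3 > 1. Taking s = 0 and t = 31: T(0) = 47 and T(31) = 21·31 + 47 = 698 ≡ 47 (mod 93).
So T(0) = T(31) while 0 ≠ 31, therefore T is not injective.
Since T is not injective, we find the least positive k with T(k) = T(0): this means 21k ≡ 0 (mod 93), i.e. 93 ∣ 21k. Since gcd(21, 93) = 3, dividing through by 3 this holds exactly when 31 ∣ 7k, and as gcd(7, 31) = 1, exactly when 31 ∣ k.
The smallest positive such k is 31.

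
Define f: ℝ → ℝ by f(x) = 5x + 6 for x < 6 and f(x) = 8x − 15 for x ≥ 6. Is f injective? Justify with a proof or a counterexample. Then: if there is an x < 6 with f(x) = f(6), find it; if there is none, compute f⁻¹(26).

Both pieces are strictly increasing (slopes 5 and 8), so each is injective on its own interval.
The left piece maps (−∞, 6) onto (−∞, 36); the right piece maps [6, ∞) onto [33, ∞).
These images overlap. In particular f(6) = 33 (right piece), and solving 5x + 6 = 33 on the left piece gives x = 27/5 < 6.
So f(27/5) = f(6) with 27/5 ≠ 6, and f is not injective. This x = 27/5 is the requested value below 6.

27/5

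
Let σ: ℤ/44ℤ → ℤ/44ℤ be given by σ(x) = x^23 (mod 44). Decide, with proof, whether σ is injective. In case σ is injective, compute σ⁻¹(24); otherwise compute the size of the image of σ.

σ(0) = 0^23 = 0.
σ(22): Repeated squaring mod 44: 22^1 ≡ 22, 22^2 ≡ 22² = 484 ≡ 0, 22^4 ≡ 0² = 0, 22^8 ≡ 0² = 0, 22^16 ≡ 0² = 0. Since 23 = 16 + 4 + 2 + 1, 22^23 ≡ 0·0·0·22: 0·0 = 0, then 0·0 = 0, then 0·22 = 0. So 22^23 ≡ 0 (mod 44).
So σ(0) = σ(22) = 0 while 0 ≠ 22, thus σ is not injective.
Since σ is not injective, we determine |image(σ)|. Computing x^23 mod 44 for each x (by repeated squaring, reducing mod 44 at every step), the values σ(0), σ(1), …, σ(43) are: 0, 1, 8, 27, 20, 37, 40, 35, 28, 25, 32, 11, 12, 41, 16, 31, 4, 29, 24, 39, 36, 21, 0, 23, 8, 5, 20, 15, 40, 13, 28, 3, 32, 33, 12, 19, 16, 9, 4, 7, 24, 17, 36, 43.
The distinct values are {0, 1, 3, 4, 5, 7, 8, 9, 11, 12, 13, 15, 16, 17, 19, 20, 21, 23, 24, 25, 27, 28, 29, 31, 32, 33, 35, 36, 37, 39, 40, 41, 43}; there are 33 of them.

33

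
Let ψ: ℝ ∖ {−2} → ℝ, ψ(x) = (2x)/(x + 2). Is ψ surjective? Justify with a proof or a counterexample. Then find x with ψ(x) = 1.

2

If ψ(x) = 2, cross-multiplying gives 1(2x) = 2(x + 2), which simplifies to 0 = 4 — false.  So 2 has no preimage and ψ is not surjective.
Solving ψ(x) = 1: cross-multiplying gives 2x = 1(x + 2), which rearranges to 1x = 2, so x = 2.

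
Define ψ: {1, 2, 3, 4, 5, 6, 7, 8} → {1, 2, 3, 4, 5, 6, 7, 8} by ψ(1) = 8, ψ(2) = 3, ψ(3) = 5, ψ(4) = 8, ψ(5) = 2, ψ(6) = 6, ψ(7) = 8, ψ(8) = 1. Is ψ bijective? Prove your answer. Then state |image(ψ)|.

ψ(1) = 8 = ψ(4) with 1 ≠ 4, so ψ is not injective, hence not bijective.
The image of ψ is {1, 2, 3, 5, 6, 8}, which has 6 elements.

6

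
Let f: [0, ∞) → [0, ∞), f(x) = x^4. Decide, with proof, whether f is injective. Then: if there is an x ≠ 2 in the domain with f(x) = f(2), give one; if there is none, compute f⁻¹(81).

3

On [0, ∞), x ↦ x^4 is strictly increasing, so f(s) = f(t) forces s = t. So f is injective.
Since x ↦ x^4 is strictly increasing on [0, ∞), it is injective there, so no x ≠ 2 in the domain has f(x) = f(2). We therefore compute f⁻¹(81) = 81^{1/4} = 3 (indeed 3^4 = 81).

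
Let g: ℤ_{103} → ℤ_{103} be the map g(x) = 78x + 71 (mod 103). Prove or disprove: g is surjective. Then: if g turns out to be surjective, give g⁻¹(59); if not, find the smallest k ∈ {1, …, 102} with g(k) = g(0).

87

Recall: surjectivity means every element of the codomain has a preimage under g.
Since gcd(78, 103) = 1, 78 is invertible modulo 103. Euclid's algorithm: 103 = 1·78 + 25, 78 = 3·25 + 3, 25 = 8·3 + 1; back-substituting gives 1 = 70·78 − 53·103, so 78⁻¹ ≡ 70 (mod 103).
Then y ↦ 70(y − 71) is a two-sided inverse to g, so every y ∈ ℤ_{103} has a preimage.
Thus g is surjective.
Since g is surjective, we compute g⁻¹(59): solve 78x + 71 ≡ 59 (mod 103), i.e. 78x ≡ 91 (mod 103).
Multiplying by 78⁻¹ = 70 gives x ≡ 70·91 = 6370 = 61·103 + 87 ≡ 87 (mod 103).
Check: g(87) = 78·87 + 71 = 6857 = 66·103 + 59 ≡ 59 (mod 103).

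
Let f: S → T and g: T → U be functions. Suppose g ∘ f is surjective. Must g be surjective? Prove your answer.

surjective

Let c ∈ U. Since g ∘ f is surjective, some a ∈ S has g(f(a)) = c. Then b = f(a) ∈ T satisfies g(b) = c. So g is surjective.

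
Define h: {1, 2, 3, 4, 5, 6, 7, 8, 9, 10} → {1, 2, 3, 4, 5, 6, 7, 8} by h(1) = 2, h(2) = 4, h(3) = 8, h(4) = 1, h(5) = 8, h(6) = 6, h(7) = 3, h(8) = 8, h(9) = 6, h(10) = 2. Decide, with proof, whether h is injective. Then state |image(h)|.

6

h(3) = 8 = h(5) with 3 ≠ 5, so h is not injective.
The image of h is {1, 2, 3, 4, 6, 8}, which has 6 elements.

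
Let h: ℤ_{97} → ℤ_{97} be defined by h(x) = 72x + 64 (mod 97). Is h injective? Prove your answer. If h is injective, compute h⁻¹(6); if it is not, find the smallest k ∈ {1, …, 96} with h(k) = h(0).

45

Recall: injectivity means: for all x_1, x_2 in the domain, h(x_1) = h(x_2) implies x_1 = x_2.
Suppose h(x_1) = h(x_2) in ℤ_{97}. Then 72x_1 + 64 ≡ 72x_2 + 64 (mod 97), thus 72(x_1 − x_2) ≡ 0 (mod 97).
Since gcd(72, 97) = 1, 72 is invertible modulo 97, thus x_1 − x_2 ≡ 0 (mod 97), i.e. x_1 = x_2.
Therefore h is injective.
We now compute 72⁻¹ mod 97 explicitly. Euclid's algorithm: 97 = 1·72 + 25, 72 = 2·25 + 22, 25 = 1·22 + 3, 22 = 7·3 + 1; back-substituting gives 1 = 31·72 − 23·97, so 72⁻¹ ≡ 31 (mod 97).
Since h is injective, we compute h⁻¹(6): solve 72x + 64 ≡ 6 (mod 97), i.e. 72x ≡ 39 (mod 97).
Multiplying by 72⁻¹ = 31 gives x ≡ 31·39 = 1209 = 12·97 + 45 ≡ 45 (mod 97).
Check: h(45) = 72·45 + 64 = 3304 = 34·97 + 6 ≡ 6 (mod 97).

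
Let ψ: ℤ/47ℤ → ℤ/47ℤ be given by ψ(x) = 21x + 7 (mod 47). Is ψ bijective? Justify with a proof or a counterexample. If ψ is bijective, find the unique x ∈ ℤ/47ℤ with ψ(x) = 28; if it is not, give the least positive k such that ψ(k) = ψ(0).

By definition, ψ is injective if ψ(u) = ψ(v) implies u = v.
If ψ(u) = ψ(v), then 21u ≡ 21v (mod 47). Because gcd(21, 47) = 1, we may cancel 21 to get u ≡ v (mod 47).
We now compute 21⁻¹ mod 47 explicitly. Euclid's algorithm: 47 = 2·21 + 5, 21 = 4·5 + 1; back-substituting gives 1 = 9·21 − 4·47, so 21⁻¹ ≡ 9 (mod 47).
For any y ∈ ℤ/47ℤ, x = 9(y − 7) mod 47 satisfies ψ(x) = 21·9(y − 7) + 7 ≡ y (since 21·9 ≡ 1 mod 47). So every y has a preimage.
Therefore ψ is bijective.
Since ψ is bijective, we find ψ⁻¹(28): we need 21x ≡ 28 − 7 ≡ 21 (mod 47). Using 21⁻¹ = 9: x ≡ 9·21 = 189 = 4·47 + 1, so x = 1.
Check: ψ(1) = 21·1 + 7 = 28 ≡ 28 (mod 47).

1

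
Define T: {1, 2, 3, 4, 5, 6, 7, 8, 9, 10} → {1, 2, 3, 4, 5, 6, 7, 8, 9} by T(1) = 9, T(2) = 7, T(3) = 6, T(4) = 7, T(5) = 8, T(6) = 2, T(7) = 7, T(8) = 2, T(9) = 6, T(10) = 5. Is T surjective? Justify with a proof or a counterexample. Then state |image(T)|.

6

No element maps to 1, so T is not surjective.
The image of T is {2, 5, 6, 7, 8, 9}, which has 6 elements.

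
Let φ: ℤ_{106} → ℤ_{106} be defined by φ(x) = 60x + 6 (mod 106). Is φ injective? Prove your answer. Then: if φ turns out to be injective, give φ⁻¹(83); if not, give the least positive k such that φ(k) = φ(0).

We have gcd(60, 106) = 2 > 1. Taking s = 0 and t = 53: φ(0) = 6 and φ(53) = 60·53 + 6 = 3186 ≡ 6 (mod 106).
So φ(0) = φ(53) while 0 ≠ 53, thus φ is not injective.
Since φ is not injective, we find the least positive k with φ(k) = φ(0): this means 60k ≡ 0 (mod 106), i.e. 106 ∣ 60k. Since gcd(60, 106) = 2, dividing through by 2 this holds exactly when 53 ∣ 30k, and as gcd(30, 53) = 1, exactly when 53 ∣ k.
The smallest positive such k is 53.

53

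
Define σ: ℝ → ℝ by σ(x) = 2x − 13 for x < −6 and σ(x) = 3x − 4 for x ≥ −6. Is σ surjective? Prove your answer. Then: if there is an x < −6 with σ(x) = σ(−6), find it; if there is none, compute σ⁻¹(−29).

-8

Both pieces are strictly increasing (slopes 2 and 3), so each is injective on its own interval.
The left piece maps (−∞, −6) onto (−∞, −25); the right piece maps [−6, ∞) onto [−22, ∞).
The union (−∞, −25) ∪ [−22, ∞) omits the interval between −25 and −22; in particular −25 has no preimage. So σ is not surjective.
Because the two images are disjoint, no x < −6 has σ(x) = σ(−6), so we compute σ⁻¹(−29): −29 lies in (−∞, −25), so solve 2x − 13 = −29: x = (−29 + 13)/2 = −8.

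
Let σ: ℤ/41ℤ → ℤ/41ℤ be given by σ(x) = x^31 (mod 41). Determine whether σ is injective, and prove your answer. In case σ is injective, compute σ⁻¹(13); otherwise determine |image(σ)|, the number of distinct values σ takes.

Since 41 is prime, the nonzero elements of ℤ/41ℤ form a cyclic group of order 40.
As gcd(31, 40) = 1, raising to the 31st power is a bijection on this group: if a^31 ≡ b^31 then (ab^{−1})^31 = 1, and the only element of order dividing gcd(31, 40) = 1 is 1, so a = b.
With σ(0) = 0 this makes σ injective on all of ℤ/41ℤ, hence bijective (finite equal-size domain and codomain). In particular σ is injective.
Since σ is injective, we find the preimage of 13. The inverse of x ↦ x^31 on (ℤ/41ℤ)^× is x ↦ x^31, because 31·31 = 961 = 24·40 + 1 ≡ 1 (mod 40) and x^{40} = 1 for x ≠ 0 (Fermat). So σ⁻¹(13) = 13^31 mod 41.
Repeated squaring mod 41: 13^1 ≡ 13, 13^2 ≡ 13² = 169 ≡ 5, 13^4 ≡ 5² = 25, 13^8 ≡ 25² = 625 ≡ 10, 13^16 ≡ 10² = 100 ≡ 18. Since 31 = 16 + 8 + 4 + 2 + 1, 13^31 ≡ 18·10·25·5·13: 18·10 = 180 ≡ 16, then 16·25 = 400 ≡ 31, then 31·5 = 155 ≡ 32, then 32·13 = 416 ≡ 6. So 13^31 ≡ 6 (mod 41).
Hence σ⁻¹(13) = 6.

6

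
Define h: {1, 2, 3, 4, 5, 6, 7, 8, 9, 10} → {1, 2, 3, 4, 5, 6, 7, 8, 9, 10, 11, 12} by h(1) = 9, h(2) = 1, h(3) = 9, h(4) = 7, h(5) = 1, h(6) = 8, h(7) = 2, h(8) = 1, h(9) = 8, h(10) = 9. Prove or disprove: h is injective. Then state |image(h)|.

5

h(1) = 9 = h(3) with 1 ≠ 3, so h is not injective.
The image of h is {1, 2, 7, 8, 9}, which has 5 elements.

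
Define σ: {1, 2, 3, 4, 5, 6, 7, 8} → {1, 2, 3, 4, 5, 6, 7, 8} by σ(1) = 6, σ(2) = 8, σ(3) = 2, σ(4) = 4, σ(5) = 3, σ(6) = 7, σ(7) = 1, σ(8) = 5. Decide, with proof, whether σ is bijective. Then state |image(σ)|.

The values 6, 8, 2, 4, 3, 7, 1, 5 are a permutation of {1, 2, 3, 4, 5, 6, 7, 8}: each element appears exactly once.
So σ is injective and surjective, hence bijective.
The image of σ is {1, 2, 3, 4, 5, 6, 7, 8}, which has 8 elements.

8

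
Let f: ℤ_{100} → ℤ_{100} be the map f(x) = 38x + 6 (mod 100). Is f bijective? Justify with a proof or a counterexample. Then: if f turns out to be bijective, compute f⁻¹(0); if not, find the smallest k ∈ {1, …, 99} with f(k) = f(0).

50

We have gcd(38, 100) = 2 > 1. Taking u = 0 and v = 50: f(0) = 6 and f(50) = 38·50 + 6 = 1906 ≡ 6 (mod 100).
So f(0) = f(50) while 0 ≠ 50, therefore f is not injective, hence not bijective.
Since f is not bijective, we find the least positive k with f(k) = f(0): this means 38k ≡ 0 (mod 100), i.e. 100 ∣ 38k. Since gcd(38, 100) = 2, dividing through by 2 this holds exactly when 50 ∣ 19k, and as gcd(19, 50) = 1, exactly when 50 ∣ k.
The smallest positive such k is 50.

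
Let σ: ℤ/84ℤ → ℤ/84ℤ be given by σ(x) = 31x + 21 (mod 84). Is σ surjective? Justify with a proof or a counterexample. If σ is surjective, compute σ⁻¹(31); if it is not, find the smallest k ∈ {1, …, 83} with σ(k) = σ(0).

By definition, σ is surjective if every y in the codomain equals σ(x) for some x in the domain.
Since gcd(31, 84) = 1, 31 is invertible modulo 84. Euclid's algorithm: 84 = 2·31 + 22, 31 = 1·22 + 9, 22 = 2·9 + 4, 9 = 2·4 + 1; back-substituting gives 1 = 19·31 − 7·84, so 31⁻¹ ≡ 19 (mod 84).
For any y ∈ ℤ/84ℤ, x = 19(y − 21) mod 84 satisfies σ(x) = 31·19(y − 21) + 21 ≡ y (since 31·19 ≡ 1 mod 84). So every y has a preimage.
Hence σ is surjective.
Since σ is surjective, we find σ⁻¹(31): we need 31x ≡ 31 − 21 ≡ 10 (mod 84). Using 31⁻¹ = 19: x ≡ 19·10 = 190 = 2·84 + 22, so x = 22.
Check: σ(22) = 31·22 + 21 = 703 = 8·84 + 31 ≡ 31 (mod 84).

22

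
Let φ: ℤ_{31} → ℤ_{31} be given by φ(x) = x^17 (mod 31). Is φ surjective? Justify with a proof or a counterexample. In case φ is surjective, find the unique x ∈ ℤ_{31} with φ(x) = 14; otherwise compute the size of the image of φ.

18

Since 31 is prime, the nonzero elements of ℤ_{31} form a cyclic group of order 30.
As gcd(17, 30) = 1, raising to the 17th power is a bijection on this group: if s^17 ≡ t^17 then (st^{−1})^17 = 1, and the only element of order dividing gcd(17, 30) = 1 is 1, so s = t.
With φ(0) = 0 this makes φ injective on all of ℤ_{31}, hence bijective (finite equal-size domain and codomain). In particular φ is surjective.
Since φ is surjective, we find the preimage of 14. The inverse of x ↦ x^17 on (ℤ_{31})^× is x ↦ x^23, because 17·23 = 391 = 13·30 + 1 ≡ 1 (mod 30) and x^{30} = 1 for x ≠ 0 (Fermat). So φ⁻¹(14) = 14^23 mod 31.
Repeated squaring mod 31: 14^1 ≡ 14, 14^2 ≡ 14² = 196 ≡ 10, 14^4 ≡ 10² = 100 ≡ 7, 14^8 ≡ 7² = 49 ≡ 18, 14^16 ≡ 18² = 324 ≡ 14. Since 23 = 16 + 4 + 2 + 1, 14^23 ≡ 14·7·10·14: 14·7 = 98 ≡ 5, then 5·10 = 50 ≡ 19, then 19·14 = 266 ≡ 18. So 14^23 ≡ 18 (mod 31).
Hence φ⁻¹(14) = 18.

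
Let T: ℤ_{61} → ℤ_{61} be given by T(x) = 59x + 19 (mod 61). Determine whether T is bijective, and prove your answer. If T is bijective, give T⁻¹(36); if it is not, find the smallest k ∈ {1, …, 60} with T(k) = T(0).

22

By definition, T is injective if T(a) = T(b) implies a = b.
Suppose T(a) = T(b) in ℤ_{61}. Then 59a + 19 ≡ 59b + 19 (mod 61), so 59(a − b) ≡ 0 (mod 61).
Since gcd(59, 61) = 1, 59 is invertible modulo 61, so a − b ≡ 0 (mod 61), i.e. a = b.
We now compute 59⁻¹ mod 61 explicitly. Euclid's algorithm: 61 = 1·59 + 2, 59 = 29·2 + 1; back-substituting gives 1 = 30·59 − 29·61, so 59⁻¹ ≡ 30 (mod 61).
Then y ↦ 30(y − 19) is a two-sided inverse to T, so every y ∈ ℤ_{61} has a preimage.
Hence T is bijective.
Since T is bijective, we find T⁻¹(36): we need 59x ≡ 36 − 19 ≡ 17 (mod 61). Using 59⁻¹ = 30: x ≡ 30·17 = 510 = 8·61 + 22, so x = 22.
Check: T(22) = 59·22 + 19 = 1317 = 21·61 + 36 ≡ 36 (mod 61).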